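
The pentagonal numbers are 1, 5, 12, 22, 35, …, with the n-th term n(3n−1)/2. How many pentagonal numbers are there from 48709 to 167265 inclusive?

154

The n-th pentagonal number is n(3n−1)/2.
Smallest index with value ≥ 48709: n = 181 (giving 49051).
Largest index with value ≤ 167265: n = 334 (giving 167167).
Indices 181 through 334: 154 terms.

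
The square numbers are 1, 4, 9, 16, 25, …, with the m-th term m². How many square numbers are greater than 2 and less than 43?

5

The n-th square number is n².
Smallest index with value > 2: n = 2 (giving 4).
Largest index with value < 43: n = 6 (giving 36).
Indices 2 through 6: 5 terms.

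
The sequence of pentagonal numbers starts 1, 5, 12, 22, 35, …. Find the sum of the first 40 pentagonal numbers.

32800

Σ i(3i−1)/2 = (3Σi² − Σi) / 2 over i = 1..40.
Σi = 820 and Σi² = 22140.
(3·22140 − 1·820) / 2 = 65600/2 = 32800.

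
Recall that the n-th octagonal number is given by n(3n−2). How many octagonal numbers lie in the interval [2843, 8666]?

23

The n-th octagonal number is n(3n−2).
Smallest index with value ≥ 2843: n = 32 (giving 3008).
Largest index with value ≤ 8666: n = 54 (giving 8640).
Indices 32 through 54: 23 terms.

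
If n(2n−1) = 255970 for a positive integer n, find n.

358

Set n(2n−1) = 255970, giving 2n² − n − 255970 = 0.
The discriminant is 1 + 8·255970 = 2047761, and √2047761 = 1431.
So n = (1 + 1431) / 4 = 1432/4 = 358.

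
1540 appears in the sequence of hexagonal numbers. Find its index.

28

Set n(2n−1) = 1540, giving 2n² − n − 1540 = 0.
The discriminant is 1 + 8·1540 = 12321, and √12321 = 111.
So n = (1 + 111) / 4 = 112/4 = 28.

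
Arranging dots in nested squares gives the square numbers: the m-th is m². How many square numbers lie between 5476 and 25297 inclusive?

The n-th square number is n².
Smallest index with value ≥ 5476: n = 74 (giving 5476).
Largest index with value ≤ 25297: n = 159 (giving 25281).
Indices 74 through 159: 86 terms.

86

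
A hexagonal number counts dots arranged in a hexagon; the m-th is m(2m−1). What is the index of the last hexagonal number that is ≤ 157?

Solve n(2n−1) ≤ 157 for integer n.
n = 9 gives 153 ≤ 157, while n = 10 gives 190 > 157; so the answer is index 9.

9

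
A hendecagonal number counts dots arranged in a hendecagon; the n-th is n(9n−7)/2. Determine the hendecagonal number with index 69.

The 69th hendecagonal number is n(9n−7)/2 with n = 69.
69·(9·69 − 7)/2 = 69·614/2 = 69·307 = 21183.

21183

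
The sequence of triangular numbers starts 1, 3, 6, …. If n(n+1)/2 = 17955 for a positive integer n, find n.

Set n(n+1)/2 = 17955, giving n² + n − 35910 = 0.
The discriminant is 1 + 8·17955 = 143641, and √143641 = 379.
So n = (-1 + 379) / 2 = 378/2 = 189.
Check: 189·190/2 = 17955. ✓

189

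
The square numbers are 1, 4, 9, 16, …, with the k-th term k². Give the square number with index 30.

900

The 30th square number is n² with n = 30.
30² = 900.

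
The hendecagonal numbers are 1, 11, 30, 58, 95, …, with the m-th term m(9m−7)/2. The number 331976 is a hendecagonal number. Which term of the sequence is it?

272

Set n(9n−7)/2 = 331976, giving 9n² − 7n − 663952 = 0.
The discriminant is 49 + 72·331976 = 23902321, and √23902321 = 4889.
So n = (7 + 4889) / 18 = 4896/18 = 272.
Check: 272·(9·272 − 7)/2 = 331976. ✓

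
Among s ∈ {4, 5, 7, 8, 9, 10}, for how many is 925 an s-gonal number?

s = 4: P(4, 30) = 900 and P(4, 31) = 961; 925 is not s-gonal.
s = 5: P(5, 25) = 925. ✓
s = 7: P(7, 19) = 874 and P(7, 20) = 970; 925 is not s-gonal.
s = 8: P(8, 17) = 833 and P(8, 18) = 936; 925 is not s-gonal.
s = 9: P(9, 16) = 856 and P(9, 17) = 969; 925 is not s-gonal.
s = 10: P(10, 15) = 855 and P(10, 16) = 976; 925 is not s-gonal.
Hits: s ∈ {5} → 1.

1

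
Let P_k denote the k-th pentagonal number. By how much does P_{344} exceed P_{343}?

Consecutive pentagonal numbers differ by 3n − 2: here 3·344 − 2 = 1030.

1030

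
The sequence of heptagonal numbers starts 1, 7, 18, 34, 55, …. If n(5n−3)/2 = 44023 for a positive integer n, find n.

Set n(5n−3)/2 = 44023, giving 5n² − 3n − 88046 = 0.
So n = (3 + 1327) / 10 = 1330/10 = 133.

133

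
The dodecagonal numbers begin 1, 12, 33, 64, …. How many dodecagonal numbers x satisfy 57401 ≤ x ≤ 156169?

70

The n-th dodecagonal number is n(5n−4).
Smallest index with value ≥ 57401: n = 108 (giving 57888).
Largest index with value ≤ 156169: n = 177 (giving 155937).
Indices 108 through 177: 70 terms.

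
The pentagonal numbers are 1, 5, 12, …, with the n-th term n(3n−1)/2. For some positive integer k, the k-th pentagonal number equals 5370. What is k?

60

Set n(3n−1)/2 = 5370, giving 3n² − n − 10740 = 0.
So n = (1 + 359) / 6 = 360/6 = 60.
Check: 60·(3·60 − 1)/2 = 5370. ✓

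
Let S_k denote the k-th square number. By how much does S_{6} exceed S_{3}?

27

6² = 36 and 3² = 9.
Difference: 36 − 9 = 27.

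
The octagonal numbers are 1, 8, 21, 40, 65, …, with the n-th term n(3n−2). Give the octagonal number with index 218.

142136

The 218th octagonal number is n(3n−2) with n = 218.
218·(3·218 − 2) = 218·652 = 142136.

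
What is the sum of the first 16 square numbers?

1496

Σ_{i=1}^{16} i² = 16·17·33/6 = 1496.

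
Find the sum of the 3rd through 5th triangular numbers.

31

Σ i(i+1)/2 = (Σi² + Σi) / 2 over i = 3..5.
Σi = 15 − 3 = 12 and Σi² = 55 − 5 = 50.
(1·50 + 1·12) / 2 = 62/2 = 31.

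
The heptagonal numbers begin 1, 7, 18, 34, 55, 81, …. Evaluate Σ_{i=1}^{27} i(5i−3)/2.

16758

Σ i(5i−3)/2 = (5Σi² − 3Σi) / 2 over i = 1..27.
Σi = 378 and Σi² = 6930.
(5·6930 − 3·378) / 2 = 33516/2 = 16758.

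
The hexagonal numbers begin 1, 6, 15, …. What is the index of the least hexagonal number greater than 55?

Solve n(2n−1) > 55 for integer n.
The largest n with value ≤ 55 is 5 (since 45 ≤ 55 < 66), so the first above is n = 6, value 66.

6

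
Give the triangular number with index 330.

330·331/2 = 109230/2 = 54615.

54615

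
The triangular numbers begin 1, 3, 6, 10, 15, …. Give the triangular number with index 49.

The 49th triangular number is n(n+1)/2 with n = 49.
49·50/2 = 2450/2 = 1225.

1225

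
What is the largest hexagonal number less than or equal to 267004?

Solve n(2n−1) ≤ 267004 for integer n.
n = 365 gives 266085 ≤ 267004, while n = 366 gives 267546 > 267004; so the answer is 266085.

266085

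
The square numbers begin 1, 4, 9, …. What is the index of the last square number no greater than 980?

31

Solve n² ≤ 980 for integer n.
n = 31 gives 961 ≤ 980, while n = 32 gives 1024 > 980; so the answer is index 31.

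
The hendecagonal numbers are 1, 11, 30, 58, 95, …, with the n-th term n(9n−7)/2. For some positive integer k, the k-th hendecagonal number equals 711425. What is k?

398

Set n(9n−7)/2 = 711425, giving 9n² − 7n − 1422850 = 0.
So n = (7 + 7157) / 18 = 7164/18 = 398.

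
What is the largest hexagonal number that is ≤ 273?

231

Solve n(2n−1) ≤ 273 for integer n.
n = 11 gives 231 ≤ 273, while n = 12 gives 276 > 273; so the answer is 231.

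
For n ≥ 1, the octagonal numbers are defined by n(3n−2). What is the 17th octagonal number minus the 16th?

97

Consecutive octagonal numbers differ by 6n − 5: here 6·17 − 5 = 97.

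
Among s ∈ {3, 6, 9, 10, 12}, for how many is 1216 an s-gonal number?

s = 3: P(3, 48) = 1176 and P(3, 49) = 1225; 1216 is not s-gonal.
s = 6: P(6, 24) = 1128 and P(6, 25) = 1225; 1216 is not s-gonal.
s = 9: P(9, 19) = 1216. ✓
s = 10: P(10, 17) = 1105 and P(10, 18) = 1242; 1216 is not s-gonal.
s = 12: P(12, 16) = 1216. ✓
Hits: s ∈ {9, 12} → 2.

2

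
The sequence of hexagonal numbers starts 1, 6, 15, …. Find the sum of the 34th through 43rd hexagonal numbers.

Σ i(2i−1) = 2Σi² − Σi over i = 34..43.
Σi = 946 − 561 = 385 and Σi² = 27434 − 12529 = 14905.
2·14905 − 1·385 = 29425.

29425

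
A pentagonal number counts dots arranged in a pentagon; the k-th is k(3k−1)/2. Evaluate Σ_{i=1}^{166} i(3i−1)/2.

Σ i(3i−1)/2 = (3Σi² − Σi) / 2 over i = 1..166.
Σi = 13861 and Σi² = 1538571.
(3·1538571 − 1·13861) / 2 = 4601852/2 = 2300926.

2300926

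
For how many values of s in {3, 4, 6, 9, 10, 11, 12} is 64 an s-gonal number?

2

s = 3: P(3, 10) = 55 and P(3, 11) = 66; 64 is not s-gonal.
s = 4: P(4, 8) = 64. ✓
s = 6: P(6, 5) = 45 and P(6, 6) = 66; 64 is not s-gonal.
s = 9: P(9, 4) = 46 and P(9, 5) = 75; 64 is not s-gonal.
s = 10: P(10, 4) = 52 and P(10, 5) = 85; 64 is not s-gonal.
s = 11: P(11, 4) = 58 and P(11, 5) = 95; 64 is not s-gonal.
s = 12: P(12, 4) = 64. ✓
Hits: s ∈ {4, 12} → 2.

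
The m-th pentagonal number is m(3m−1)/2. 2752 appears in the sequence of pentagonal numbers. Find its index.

43

Set n(3n−1)/2 = 2752, giving 3n² − n − 5504 = 0.
So n = (1 + 257) / 6 = 258/6 = 43.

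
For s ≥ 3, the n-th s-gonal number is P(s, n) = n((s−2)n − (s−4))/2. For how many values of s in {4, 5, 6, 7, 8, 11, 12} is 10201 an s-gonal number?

1

s = 4: P(4, 101) = 10201. ✓
s = 5: P(5, 82) = 10045 and P(5, 83) = 10292; 10201 is not s-gonal.
s = 6: P(6, 71) = 10011 and P(6, 72) = 10296; 10201 is not s-gonal.
s = 7: P(7, 64) = 10144 and P(7, 65) = 10465; 10201 is not s-gonal.
s = 8: P(8, 58) = 9976 and P(8, 59) = 10325; 10201 is not s-gonal.
s = 11: P(11, 48) = 10200 and P(11, 49) = 10633; 10201 is not s-gonal.
s = 12: P(12, 45) = 9945 and P(12, 46) = 10396; 10201 is not s-gonal.
Hits: s ∈ {4} → 1.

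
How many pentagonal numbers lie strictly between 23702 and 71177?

The n-th pentagonal number is n(3n−1)/2.
Smallest index with value > 23702: n = 126 (giving 23751).
Largest index with value < 71177: n = 217 (giving 70525).
Indices 126 through 217: 92 terms.

92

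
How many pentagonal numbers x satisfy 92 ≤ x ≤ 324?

7

The n-th pentagonal number is n(3n−1)/2.
Smallest index with value ≥ 92: n = 8 (giving 92).
Largest index with value ≤ 324: n = 14 (giving 287).
Indices 8 through 14: 7 terms.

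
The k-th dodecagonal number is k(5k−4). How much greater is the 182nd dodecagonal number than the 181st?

1811

Consecutive dodecagonal numbers differ by 10n − 9: here 10·182 − 9 = 1811.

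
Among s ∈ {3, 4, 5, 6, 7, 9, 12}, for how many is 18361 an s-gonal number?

s = 3: P(3, 191) = 18336 and P(3, 192) = 18528; 18361 is not s-gonal.
s = 4: P(4, 135) = 18225 and P(4, 136) = 18496; 18361 is not s-gonal.
s = 5: P(5, 110) = 18095 and P(5, 111) = 18426; 18361 is not s-gonal.
s = 6: P(6, 96) = 18336 and P(6, 97) = 18721; 18361 is not s-gonal.
s = 7: P(7, 86) = 18361. ✓
s = 9: P(9, 72) = 17964 and P(9, 73) = 18469; 18361 is not s-gonal.
s = 12: P(12, 61) = 18361. ✓
Hits: s ∈ {7, 12} → 2.

2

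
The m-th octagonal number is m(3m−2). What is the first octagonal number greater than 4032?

Solve n(3n−2) > 4032 for integer n.
The largest n with value ≤ 4032 is 36 (since 3816 ≤ 4032 < 4033), so the first above is n = 37, value 4033.

4033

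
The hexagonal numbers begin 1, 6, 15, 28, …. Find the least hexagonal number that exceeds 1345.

Solve n(2n−1) > 1345 for integer n.
The largest n with value ≤ 1345 is 26 (since 1326 ≤ 1345 < 1431), so the first above is n = 27, value 1431.

1431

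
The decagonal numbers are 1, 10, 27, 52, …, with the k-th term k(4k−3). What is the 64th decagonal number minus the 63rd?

Consecutive decagonal numbers differ by 8n − 7: here 8·64 − 7 = 505.

505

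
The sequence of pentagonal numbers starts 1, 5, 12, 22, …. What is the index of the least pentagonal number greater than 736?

Solve n(3n−1)/2 > 736 for integer n.
The largest n with value ≤ 736 is 22 (since 715 ≤ 736 < 782), so the first above is n = 23, value 782.

23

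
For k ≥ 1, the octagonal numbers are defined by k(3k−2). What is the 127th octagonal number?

48133

127·(3·127 − 2) = 127·379 = 48133.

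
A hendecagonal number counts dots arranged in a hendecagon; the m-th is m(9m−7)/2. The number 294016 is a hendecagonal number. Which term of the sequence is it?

256

Set n(9n−7)/2 = 294016, giving 9n² − 7n − 588032 = 0.
So n = (7 + 4601) / 18 = 4608/18 = 256.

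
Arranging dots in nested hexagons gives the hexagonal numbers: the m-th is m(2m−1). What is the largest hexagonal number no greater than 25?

15

Solve n(2n−1) ≤ 25 for integer n.
n = 3 gives 15 ≤ 25, while n = 4 gives 28 > 25; so the answer is 15.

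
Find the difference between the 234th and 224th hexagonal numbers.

9150

234·(2·234 − 1) = 109278 and 224·(2·224 − 1) = 100128.
Difference: 109278 − 100128 = 9150.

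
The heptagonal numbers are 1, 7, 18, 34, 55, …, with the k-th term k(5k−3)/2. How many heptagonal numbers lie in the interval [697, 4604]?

27

The n-th heptagonal number is n(5n−3)/2.
Smallest index with value ≥ 697: n = 17 (giving 697).
Largest index with value ≤ 4604: n = 43 (giving 4558).
Indices 17 through 43: 27 terms.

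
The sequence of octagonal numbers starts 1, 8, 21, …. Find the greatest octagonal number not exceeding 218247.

Solve n(3n−2) ≤ 218247 for integer n.
n = 270 gives 218160 ≤ 218247, while n = 271 gives 219781 > 218247; so the answer is 218160.

218160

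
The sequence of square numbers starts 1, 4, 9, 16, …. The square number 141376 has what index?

376

We need n² = 141376, so n = √141376 = 376.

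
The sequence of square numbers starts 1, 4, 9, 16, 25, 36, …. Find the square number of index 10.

The 10th square number is n² with n = 10.
10² = 100.

100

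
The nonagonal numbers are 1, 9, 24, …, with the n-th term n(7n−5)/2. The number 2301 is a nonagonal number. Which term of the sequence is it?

26

Set n(7n−5)/2 = 2301, giving 7n² − 5n − 4602 = 0.
The discriminant is 25 + 56·2301 = 128881, and √128881 = 359.
So n = (5 + 359) / 14 = 364/14 = 26.
Check: 26·(7·26 − 5)/2 = 2301. ✓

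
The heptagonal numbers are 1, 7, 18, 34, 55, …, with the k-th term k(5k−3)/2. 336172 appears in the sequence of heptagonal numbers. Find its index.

Set n(5n−3)/2 = 336172, giving 5n² − 3n − 672344 = 0.
So n = (3 + 3667) / 10 = 3670/10 = 367.
Check: 367·(5·367 − 3)/2 = 336172. ✓

367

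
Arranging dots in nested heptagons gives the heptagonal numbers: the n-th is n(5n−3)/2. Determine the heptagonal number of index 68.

The 68th heptagonal number is n(5n−3)/2 with n = 68.
68·(5·68 − 3)/2 = 68·337/2 = 11458.

11458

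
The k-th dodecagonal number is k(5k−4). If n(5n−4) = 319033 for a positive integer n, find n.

Set n(5n−4) = 319033, giving 5n² − 4n − 319033 = 0.
The discriminant is 16 + 20·319033 = 6380676, and √6380676 = 2526.
So n = (4 + 2526) / 10 = 2530/10 = 253.

253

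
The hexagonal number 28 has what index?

Set n(2n−1) = 28, giving 2n² − n − 28 = 0.
The discriminant is 1 + 8·28 = 225, and √225 = 15.
So n = (1 + 15) / 4 = 16/4 = 4.

4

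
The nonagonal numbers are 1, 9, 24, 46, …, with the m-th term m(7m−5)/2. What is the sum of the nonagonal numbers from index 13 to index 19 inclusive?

Σ i(7i−5)/2 = (7Σi² − 5Σi) / 2 over i = 13..19.
Σi = 190 − 78 = 112 and Σi² = 2470 − 650 = 1820.
(7·1820 − 5·112) / 2 = 12180/2 = 6090.

6090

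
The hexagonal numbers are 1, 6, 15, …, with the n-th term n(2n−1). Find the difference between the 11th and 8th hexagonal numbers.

11·(2·11 − 1) = 231 and 8·(2·8 − 1) = 120.
Difference: 231 − 120 = 111.

111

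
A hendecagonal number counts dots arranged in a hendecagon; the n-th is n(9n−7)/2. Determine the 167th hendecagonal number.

124916

The 167th hendecagonal number is n(9n−7)/2 with n = 167.
167·(9·167 − 7)/2 = 167·1496/2 = 167·748 = 124916.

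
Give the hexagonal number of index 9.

The 9th hexagonal number is n(2n−1) with n = 9.
9·(2·9 − 1) = 9·17 = 153.

153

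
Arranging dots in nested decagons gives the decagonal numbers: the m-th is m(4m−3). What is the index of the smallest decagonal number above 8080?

Solve n(4n−3) > 8080 for integer n.
The largest n with value ≤ 8080 is 45 (since 7965 ≤ 8080 < 8326), so the first above is n = 46, value 8326.

46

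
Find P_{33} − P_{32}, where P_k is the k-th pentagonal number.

97

Consecutive pentagonal numbers differ by 3n − 2: here 3·33 − 2 = 97.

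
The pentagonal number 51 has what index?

6

Set n(3n−1)/2 = 51, giving 3n² − n − 102 = 0.
The discriminant is 1 + 24·51 = 1225, and √1225 = 35.
So n = (1 + 35) / 6 = 36/6 = 6.
Check: 6·(3·6 − 1)/2 = 51. ✓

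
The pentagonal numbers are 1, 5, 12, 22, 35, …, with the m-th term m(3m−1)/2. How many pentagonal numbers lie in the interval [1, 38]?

5

The n-th pentagonal number is n(3n−1)/2.
Smallest index with value ≥ 1: n = 1 (giving 1).
Largest index with value ≤ 38: n = 5 (giving 35).
Indices 1 through 5: 5 terms.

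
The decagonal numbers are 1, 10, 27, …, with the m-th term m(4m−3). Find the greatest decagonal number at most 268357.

Solve n(4n−3) ≤ 268357 for integer n.
n = 259 gives 267547 ≤ 268357, while n = 260 gives 269620 > 268357; so the answer is 267547.

267547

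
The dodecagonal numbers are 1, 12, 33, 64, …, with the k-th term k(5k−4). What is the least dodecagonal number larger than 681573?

683020

Solve n(5n−4) > 681573 for integer n.
The largest n with value ≤ 681573 is 369 (since 679329 ≤ 681573 < 683020), so the first above is n = 370, value 683020.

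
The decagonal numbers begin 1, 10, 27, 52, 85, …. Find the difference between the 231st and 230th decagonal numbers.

Consecutive decagonal numbers differ by 8n − 7: here 8·231 − 7 = 1841.

1841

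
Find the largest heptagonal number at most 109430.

Solve n(5n−3)/2 ≤ 109430 for integer n.
n = 209 gives 108889 ≤ 109430, while n = 210 gives 109935 > 109430; so the answer is 108889.

108889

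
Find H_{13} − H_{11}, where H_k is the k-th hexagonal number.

13·(2·13 − 1) = 325 and 11·(2·11 − 1) = 231.
Difference: 325 − 231 = 94.

94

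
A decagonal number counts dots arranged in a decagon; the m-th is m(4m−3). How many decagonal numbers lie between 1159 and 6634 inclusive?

The n-th decagonal number is n(4n−3).
Smallest index with value ≥ 1159: n = 18 (giving 1242).
Largest index with value ≤ 6634: n = 41 (giving 6601).
Indices 18 through 41: 24 terms.

24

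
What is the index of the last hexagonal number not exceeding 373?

13

Solve n(2n−1) ≤ 373 for integer n.
n = 13 gives 325 ≤ 373, while n = 14 gives 378 > 373; so the answer is index 13.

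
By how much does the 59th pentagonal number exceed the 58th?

Consecutive pentagonal numbers differ by 3n − 2: here 3·59 − 2 = 175.

175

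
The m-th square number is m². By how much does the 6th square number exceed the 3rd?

27

6² = 36 and 3² = 9.
Difference: 36 − 9 = 27.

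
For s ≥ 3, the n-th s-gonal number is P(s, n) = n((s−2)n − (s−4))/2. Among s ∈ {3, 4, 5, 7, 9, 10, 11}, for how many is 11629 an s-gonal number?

s = 3: P(3, 152) = 11628 and P(3, 153) = 11781; 11629 is not s-gonal.
s = 4: P(4, 107) = 11449 and P(4, 108) = 11664; 11629 is not s-gonal.
s = 5: P(5, 88) = 11572 and P(5, 89) = 11837; 11629 is not s-gonal.
s = 7: P(7, 68) = 11458 and P(7, 69) = 11799; 11629 is not s-gonal.
s = 9: P(9, 58) = 11629. ✓
s = 10: P(10, 54) = 11502 and P(10, 55) = 11935; 11629 is not s-gonal.
s = 11: P(11, 51) = 11526 and P(11, 52) = 11986; 11629 is not s-gonal.
Hits: s ∈ {9} → 1.

1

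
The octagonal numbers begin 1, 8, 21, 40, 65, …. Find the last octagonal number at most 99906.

99008

Solve n(3n−2) ≤ 99906 for integer n.
n = 182 gives 99008 ≤ 99906, while n = 183 gives 100101 > 99906; so the answer is 99008.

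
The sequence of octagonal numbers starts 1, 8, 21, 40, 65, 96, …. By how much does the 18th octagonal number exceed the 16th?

18·(3·18 − 2) = 936 and 16·(3·16 − 2) = 736.
Difference: 936 − 736 = 200.

200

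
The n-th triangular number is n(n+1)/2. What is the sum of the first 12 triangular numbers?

Σ i(i+1)/2 = (Σi² + Σi) / 2 over i = 1..12.
Σi = 78 and Σi² = 650.
(1·650 + 1·78) / 2 = 728/2 = 364.

364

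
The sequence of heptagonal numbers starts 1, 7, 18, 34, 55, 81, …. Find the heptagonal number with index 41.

4141

41·(5·41 − 3)/2 = 41·202/2 = 41·101 = 4141.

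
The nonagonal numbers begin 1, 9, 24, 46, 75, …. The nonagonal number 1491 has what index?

Set n(7n−5)/2 = 1491, giving 7n² − 5n − 2982 = 0.
The discriminant is 25 + 56·1491 = 83521, and √83521 = 289.
So n = (5 + 289) / 14 = 294/14 = 21.

21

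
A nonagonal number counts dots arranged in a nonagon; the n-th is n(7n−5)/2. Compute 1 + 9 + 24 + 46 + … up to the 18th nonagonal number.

6954

Σ i(7i−5)/2 = (7Σi² − 5Σi) / 2 over i = 1..18.
Σi = 171 and Σi² = 2109.
(7·2109 − 5·171) / 2 = 13908/2 = 6954.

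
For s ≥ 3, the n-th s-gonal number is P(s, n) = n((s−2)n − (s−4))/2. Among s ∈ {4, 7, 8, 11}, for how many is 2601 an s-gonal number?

1

s = 4: P(4, 51) = 2601. ✓
s = 7: P(7, 32) = 2512 and P(7, 33) = 2673; 2601 is not s-gonal.
s = 8: P(8, 29) = 2465 and P(8, 30) = 2640; 2601 is not s-gonal.
s = 11: P(11, 24) = 2508 and P(11, 25) = 2725; 2601 is not s-gonal.
Hits: s ∈ {4} → 1.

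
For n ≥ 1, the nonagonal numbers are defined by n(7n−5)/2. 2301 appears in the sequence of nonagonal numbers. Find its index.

Set n(7n−5)/2 = 2301, giving 7n² − 5n − 4602 = 0.
The discriminant is 25 + 56·2301 = 128881, and √128881 = 359.
So n = (5 + 359) / 14 = 364/14 = 26.

26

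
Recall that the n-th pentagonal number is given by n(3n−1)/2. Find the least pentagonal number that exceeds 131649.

132165

Solve n(3n−1)/2 > 131649 for integer n.
The largest n with value ≤ 131649 is 296 (since 131276 ≤ 131649 < 132165), so the first above is n = 297, value 132165.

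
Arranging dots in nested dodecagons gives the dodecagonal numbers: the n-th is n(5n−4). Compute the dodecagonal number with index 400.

400·(5·400 − 4) = 400·1996 = 798400.

798400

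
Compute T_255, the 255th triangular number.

32640

The 255th triangular number is n(n+1)/2 with n = 255.
255·256/2 = 65280/2 = 32640.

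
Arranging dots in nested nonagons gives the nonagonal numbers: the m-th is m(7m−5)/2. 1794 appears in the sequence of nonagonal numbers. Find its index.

Set n(7n−5)/2 = 1794, giving 7n² − 5n − 3588 = 0.
The discriminant is 25 + 56·1794 = 100489, and √100489 = 317.
So n = (5 + 317) / 14 = 322/14 = 23.

23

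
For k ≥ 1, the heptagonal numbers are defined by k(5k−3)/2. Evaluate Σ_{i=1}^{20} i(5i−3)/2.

6860

Σ i(5i−3)/2 = (5Σi² − 3Σi) / 2 over i = 1..20.
Σi = 210 and Σi² = 2870.
(5·2870 − 3·210) / 2 = 13720/2 = 6860.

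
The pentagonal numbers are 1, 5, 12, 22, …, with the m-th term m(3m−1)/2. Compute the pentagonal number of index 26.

1001

26·(3·26 − 1)/2 = 26·77/2 = 1001.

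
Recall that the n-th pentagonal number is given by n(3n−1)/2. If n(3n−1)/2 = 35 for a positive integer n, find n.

5

Set n(3n−1)/2 = 35, giving 3n² − n − 70 = 0.
So n = (1 + 29) / 6 = 30/6 = 5.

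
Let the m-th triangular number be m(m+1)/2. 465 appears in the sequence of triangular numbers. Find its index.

30

Set n(n+1)/2 = 465, giving n² + n − 930 = 0.
The discriminant is 1 + 8·465 = 3721, and √3721 = 61.
So n = (-1 + 61) / 2 = 60/2 = 30.
Check: 30·31/2 = 465. ✓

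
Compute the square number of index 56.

56² = 3136.

3136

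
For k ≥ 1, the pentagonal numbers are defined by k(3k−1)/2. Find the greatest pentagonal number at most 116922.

116622

Solve n(3n−1)/2 ≤ 116922 for integer n.
n = 279 gives 116622 ≤ 116922, while n = 280 gives 117460 > 116922; so the answer is 116622.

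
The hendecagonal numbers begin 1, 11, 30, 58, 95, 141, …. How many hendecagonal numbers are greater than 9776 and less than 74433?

The n-th hendecagonal number is n(9n−7)/2.
Smallest index with value > 9776: n = 48 (giving 10200).
Largest index with value < 74433: n = 128 (giving 73280).
Indices 48 through 128: 81 terms.

81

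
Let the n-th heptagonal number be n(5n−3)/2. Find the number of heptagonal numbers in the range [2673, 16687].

50

The n-th heptagonal number is n(5n−3)/2.
Smallest index with value ≥ 2673: n = 33 (giving 2673).
Largest index with value ≤ 16687: n = 82 (giving 16687).
Indices 33 through 82: 50 terms.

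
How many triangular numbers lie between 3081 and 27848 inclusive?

The n-th triangular number is n(n+1)/2.
Smallest index with value ≥ 3081: n = 78 (giving 3081).
Largest index with value ≤ 27848: n = 235 (giving 27730).
Indices 78 through 235: 158 terms.

158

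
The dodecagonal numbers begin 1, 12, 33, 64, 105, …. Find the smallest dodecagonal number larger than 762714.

762841

Solve n(5n−4) > 762714 for integer n.
The largest n with value ≤ 762714 is 390 (since 758940 ≤ 762714 < 762841), so the first above is n = 391, value 762841.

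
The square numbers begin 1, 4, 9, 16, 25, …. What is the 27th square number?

27² = 729.

729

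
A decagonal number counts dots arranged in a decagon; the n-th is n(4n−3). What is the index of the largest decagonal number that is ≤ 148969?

193

Solve n(4n−3) ≤ 148969 for integer n.
n = 193 gives 148417 ≤ 148969, while n = 194 gives 149962 > 148969; so the answer is index 193.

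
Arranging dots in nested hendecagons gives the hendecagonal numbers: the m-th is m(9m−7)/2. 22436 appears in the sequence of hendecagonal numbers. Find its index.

71

Set n(9n−7)/2 = 22436, giving 9n² − 7n − 44872 = 0.
The discriminant is 49 + 72·22436 = 1615441, and √1615441 = 1271.
So n = (7 + 1271) / 18 = 1278/18 = 71.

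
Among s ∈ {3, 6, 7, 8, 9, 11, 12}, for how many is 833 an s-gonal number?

2

s = 3: P(3, 40) = 820 and P(3, 41) = 861; 833 is not s-gonal.
s = 6: P(6, 20) = 780 and P(6, 21) = 861; 833 is not s-gonal.
s = 7: P(7, 18) = 783 and P(7, 19) = 874; 833 is not s-gonal.
s = 8: P(8, 17) = 833. ✓
s = 9: P(9, 15) = 750 and P(9, 16) = 856; 833 is not s-gonal.
s = 11: P(11, 14) = 833. ✓
s = 12: P(12, 13) = 793 and P(12, 14) = 924; 833 is not s-gonal.
Hits: s ∈ {8, 11} → 2.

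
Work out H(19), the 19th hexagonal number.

The 19th hexagonal number is n(2n−1) with n = 19.
19·(2·19 − 1) = 19·37 = 703.

703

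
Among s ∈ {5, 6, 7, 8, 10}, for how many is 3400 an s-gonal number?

1

s = 5: P(5, 47) = 3290 and P(5, 48) = 3432; 3400 is not s-gonal.
s = 6: P(6, 41) = 3321 and P(6, 42) = 3486; 3400 is not s-gonal.
s = 7: P(7, 37) = 3367 and P(7, 38) = 3553; 3400 is not s-gonal.
s = 8: P(8, 34) = 3400. ✓
s = 10: P(10, 29) = 3277 and P(10, 30) = 3510; 3400 is not s-gonal.
Hits: s ∈ {8} → 1.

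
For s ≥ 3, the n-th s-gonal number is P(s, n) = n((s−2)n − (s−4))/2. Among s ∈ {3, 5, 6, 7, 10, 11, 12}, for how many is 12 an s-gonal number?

2

s = 3: P(3, 4) = 10 and P(3, 5) = 15; 12 is not s-gonal.
s = 5: P(5, 3) = 12. ✓
s = 6: P(6, 2) = 6 and P(6, 3) = 15; 12 is not s-gonal.
s = 7: P(7, 2) = 7 and P(7, 3) = 18; 12 is not s-gonal.
s = 10: P(10, 2) = 10 and P(10, 3) = 27; 12 is not s-gonal.
s = 11: P(11, 2) = 11 and P(11, 3) = 30; 12 is not s-gonal.
s = 12: P(12, 2) = 12. ✓
Hits: s ∈ {5, 12} → 2.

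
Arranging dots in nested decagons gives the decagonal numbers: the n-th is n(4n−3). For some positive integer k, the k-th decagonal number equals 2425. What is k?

Set n(4n−3) = 2425, giving 4n² − 3n − 2425 = 0.
The discriminant is 9 + 16·2425 = 38809, and √38809 = 197.
So n = (3 + 197) / 8 = 200/8 = 25.

25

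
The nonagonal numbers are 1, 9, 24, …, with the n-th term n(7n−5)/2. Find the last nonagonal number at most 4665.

Solve n(7n−5)/2 ≤ 4665 for integer n.
n = 36 gives 4446 ≤ 4665, while n = 37 gives 4699 > 4665; so the answer is 4446.

4446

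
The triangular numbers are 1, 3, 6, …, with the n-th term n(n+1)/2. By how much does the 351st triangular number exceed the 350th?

351

Consecutive triangular numbers differ by n: T_{351} − T_{350} = 351.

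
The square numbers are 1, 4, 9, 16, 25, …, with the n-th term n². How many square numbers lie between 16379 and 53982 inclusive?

The n-th square number is n².
Smallest index with value ≥ 16379: n = 128 (giving 16384).
Largest index with value ≤ 53982: n = 232 (giving 53824).
Indices 128 through 232: 105 terms.

105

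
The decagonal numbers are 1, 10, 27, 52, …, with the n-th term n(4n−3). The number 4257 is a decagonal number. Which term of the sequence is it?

33

Set n(4n−3) = 4257, giving 4n² − 3n − 4257 = 0.
So n = (3 + 261) / 8 = 264/8 = 33.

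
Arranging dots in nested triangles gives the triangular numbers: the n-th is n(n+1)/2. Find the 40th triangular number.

820

The 40th triangular number is n(n+1)/2 with n = 40.
40·41/2 = 1640/2 = 820.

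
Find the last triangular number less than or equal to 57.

Solve n(n+1)/2 ≤ 57 for integer n.
n = 10 gives 55 ≤ 57, while n = 11 gives 66 > 57; so the answer is 55.

55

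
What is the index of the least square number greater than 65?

9

Solve n² > 65 for integer n.
The largest n with value ≤ 65 is 8 (since 64 ≤ 65 < 81), so the first above is n = 9, value 81.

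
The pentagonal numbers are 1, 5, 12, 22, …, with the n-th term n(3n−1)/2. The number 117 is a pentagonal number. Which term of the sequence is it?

Set n(3n−1)/2 = 117, giving 3n² − n − 234 = 0.
The discriminant is 1 + 24·117 = 2809, and √2809 = 53.
So n = (1 + 53) / 6 = 54/6 = 9.

9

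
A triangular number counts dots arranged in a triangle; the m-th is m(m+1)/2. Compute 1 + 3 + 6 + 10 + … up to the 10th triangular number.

220

Σ i(i+1)/2 = (Σi² + Σi) / 2 over i = 1..10.
Σi = 55 and Σi² = 385.
(1·385 + 1·55) / 2 = 440/2 = 220.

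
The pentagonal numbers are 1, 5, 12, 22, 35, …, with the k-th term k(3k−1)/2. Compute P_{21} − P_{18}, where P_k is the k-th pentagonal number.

21·(3·21 − 1)/2 = 651 and 18·(3·18 − 1)/2 = 477.
Difference: 651 − 477 = 174.

174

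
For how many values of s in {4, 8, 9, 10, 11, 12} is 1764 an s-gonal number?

1

s = 4: P(4, 42) = 1764. ✓
s = 8: P(8, 24) = 1680 and P(8, 25) = 1825; 1764 is not s-gonal.
s = 9: P(9, 22) = 1639 and P(9, 23) = 1794; 1764 is not s-gonal.
s = 10: P(10, 21) = 1701 and P(10, 22) = 1870; 1764 is not s-gonal.
s = 11: P(11, 20) = 1730 and P(11, 21) = 1911; 1764 is not s-gonal.
s = 12: P(12, 19) = 1729 and P(12, 20) = 1920; 1764 is not s-gonal.
Hits: s ∈ {4} → 1.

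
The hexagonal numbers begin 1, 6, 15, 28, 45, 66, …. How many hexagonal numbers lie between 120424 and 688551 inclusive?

342

The n-th hexagonal number is n(2n−1).
Smallest index with value ≥ 120424: n = 246 (giving 120786).
Largest index with value ≤ 688551: n = 587 (giving 688551).
Indices 246 through 587: 342 terms.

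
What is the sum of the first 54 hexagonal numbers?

106425

Σ i(2i−1) = 2Σi² − Σi over i = 1..54.
Σi = 1485 and Σi² = 53955.
2·53955 − 1·1485 = 106425.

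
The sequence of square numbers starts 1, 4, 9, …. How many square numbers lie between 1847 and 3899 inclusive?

20

The n-th square number is n².
Smallest index with value ≥ 1847: n = 43 (giving 1849).
Largest index with value ≤ 3899: n = 62 (giving 3844).
Indices 43 through 62: 20 terms.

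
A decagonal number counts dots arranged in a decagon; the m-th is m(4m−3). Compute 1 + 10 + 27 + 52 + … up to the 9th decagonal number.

1005

Σ i(4i−3) = 4Σi² − 3Σi over i = 1..9.
Σi = 45 and Σi² = 285.
4·285 − 3·45 = 1005.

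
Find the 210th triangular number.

22155

The 210th triangular number is n(n+1)/2 with n = 210.
210·211/2 = 44310/2 = 22155.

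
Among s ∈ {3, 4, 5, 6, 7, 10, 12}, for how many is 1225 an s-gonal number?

3

s = 3: P(3, 49) = 1225. ✓
s = 4: P(4, 35) = 1225. ✓
s = 5: P(5, 28) = 1162 and P(5, 29) = 1247; 1225 is not s-gonal.
s = 6: P(6, 25) = 1225. ✓
s = 7: P(7, 22) = 1177 and P(7, 23) = 1288; 1225 is not s-gonal.
s = 10: P(10, 17) = 1105 and P(10, 18) = 1242; 1225 is not s-gonal.
s = 12: P(12, 16) = 1216 and P(12, 17) = 1377; 1225 is not s-gonal.
Hits: s ∈ {3, 4, 6} → 3.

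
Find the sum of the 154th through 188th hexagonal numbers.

Σ i(2i−1) = 2Σi² − Σi over i = 154..188.
Σi = 17766 − 11781 = 5985 and Σi² = 2232594 − 1205589 = 1027005.
2·1027005 − 1·5985 = 2048025.

2048025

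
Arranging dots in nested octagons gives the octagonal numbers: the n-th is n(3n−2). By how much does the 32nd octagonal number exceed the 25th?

32·(3·32 − 2) = 3008 and 25·(3·25 − 2) = 1825.
Difference: 3008 − 1825 = 1183.

1183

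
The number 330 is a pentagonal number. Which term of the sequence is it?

Set n(3n−1)/2 = 330, giving 3n² − n − 660 = 0.
The discriminant is 1 + 24·330 = 7921, and √7921 = 89.
So n = (1 + 89) / 6 = 90/6 = 15.

15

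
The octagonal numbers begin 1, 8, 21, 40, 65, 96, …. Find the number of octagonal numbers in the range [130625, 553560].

The n-th octagonal number is n(3n−2).
Smallest index with value ≥ 130625: n = 209 (giving 130625).
Largest index with value ≤ 553560: n = 429 (giving 551265).
Indices 209 through 429: 221 terms.

221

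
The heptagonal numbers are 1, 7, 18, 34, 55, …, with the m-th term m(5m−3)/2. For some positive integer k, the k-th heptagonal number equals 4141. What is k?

41

Set n(5n−3)/2 = 4141, giving 5n² − 3n − 8282 = 0.
So n = (3 + 407) / 10 = 410/10 = 41.
Check: 41·(5·41 − 3)/2 = 4141. ✓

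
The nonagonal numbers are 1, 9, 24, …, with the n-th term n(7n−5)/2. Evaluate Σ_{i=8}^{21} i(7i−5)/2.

10591

Σ i(7i−5)/2 = (7Σi² − 5Σi) / 2 over i = 8..21.
Σi = 231 − 28 = 203 and Σi² = 3311 − 140 = 3171.
(7·3171 − 5·203) / 2 = 21182/2 = 10591.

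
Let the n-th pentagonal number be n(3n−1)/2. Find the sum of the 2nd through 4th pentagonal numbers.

Σ i(3i−1)/2 = (3Σi² − Σi) / 2 over i = 2..4.
Σi = 10 − 1 = 9 and Σi² = 30 − 1 = 29.
(3·29 − 1·9) / 2 = 78/2 = 39.

39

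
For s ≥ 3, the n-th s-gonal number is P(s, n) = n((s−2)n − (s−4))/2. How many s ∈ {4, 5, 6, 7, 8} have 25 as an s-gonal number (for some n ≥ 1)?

s = 4: P(4, 5) = 25. ✓
s = 5: P(5, 4) = 22 and P(5, 5) = 35; 25 is not s-gonal.
s = 6: P(6, 3) = 15 and P(6, 4) = 28; 25 is not s-gonal.
s = 7: P(7, 3) = 18 and P(7, 4) = 34; 25 is not s-gonal.
s = 8: P(8, 3) = 21 and P(8, 4) = 40; 25 is not s-gonal.
Hits: s ∈ {4} → 1.

1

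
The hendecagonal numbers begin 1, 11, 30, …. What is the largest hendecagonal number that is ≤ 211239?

Solve n(9n−7)/2 ≤ 211239 for integer n.
n = 217 gives 211141 ≤ 211239, while n = 218 gives 213095 > 211239; so the answer is 211141.

211141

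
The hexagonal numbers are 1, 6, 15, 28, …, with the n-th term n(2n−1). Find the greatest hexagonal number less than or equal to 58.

Solve n(2n−1) ≤ 58 for integer n.
n = 5 gives 45 ≤ 58, while n = 6 gives 66 > 58; so the answer is 45.

45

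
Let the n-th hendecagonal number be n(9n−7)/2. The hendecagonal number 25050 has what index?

75

Set n(9n−7)/2 = 25050, giving 9n² − 7n − 50100 = 0.
The discriminant is 49 + 72·25050 = 1803649, and √1803649 = 1343.
So n = (7 + 1343) / 18 = 1350/18 = 75.
Check: 75·(9·75 − 7)/2 = 25050. ✓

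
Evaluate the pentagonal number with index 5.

35

The 5th pentagonal number is n(3n−1)/2 with n = 5.
5·(3·5 − 1)/2 = 5·14/2 = 5·7 = 35.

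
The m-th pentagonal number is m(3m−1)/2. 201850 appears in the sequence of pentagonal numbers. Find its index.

367

Set n(3n−1)/2 = 201850, giving 3n² − n − 403700 = 0.
So n = (1 + 2201) / 6 = 2202/6 = 367.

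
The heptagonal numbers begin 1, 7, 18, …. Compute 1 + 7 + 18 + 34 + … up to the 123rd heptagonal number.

1558246

Σ i(5i−3)/2 = (5Σi² − 3Σi) / 2 over i = 1..123.
Σi = 7626 and Σi² = 627874.
(5·627874 − 3·7626) / 2 = 3116492/2 = 1558246.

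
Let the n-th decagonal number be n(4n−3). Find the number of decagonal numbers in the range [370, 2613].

The n-th decagonal number is n(4n−3).
Smallest index with value ≥ 370: n = 10 (giving 370).
Largest index with value ≤ 2613: n = 25 (giving 2425).
Indices 10 through 25: 16 terms.

16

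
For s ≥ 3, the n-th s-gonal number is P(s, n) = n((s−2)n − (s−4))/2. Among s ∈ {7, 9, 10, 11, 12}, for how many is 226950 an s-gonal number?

s = 7: P(7, 301) = 226051 and P(7, 302) = 227557; 226950 is not s-gonal.
s = 9: P(9, 255) = 226950. ✓
s = 10: P(10, 238) = 225862 and P(10, 239) = 227767; 226950 is not s-gonal.
s = 11: P(11, 224) = 225008 and P(11, 225) = 227025; 226950 is not s-gonal.
s = 12: P(12, 213) = 225993 and P(12, 214) = 228124; 226950 is not s-gonal.
Hits: s ∈ {9} → 1.

1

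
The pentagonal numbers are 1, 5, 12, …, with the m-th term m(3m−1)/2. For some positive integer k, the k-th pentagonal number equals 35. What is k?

5

Set n(3n−1)/2 = 35, giving 3n² − n − 70 = 0.
The discriminant is 1 + 24·35 = 841, and √841 = 29.
So n = (1 + 29) / 6 = 30/6 = 5.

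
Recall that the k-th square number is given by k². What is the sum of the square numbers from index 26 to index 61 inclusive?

Σ_{i=26}^{61} i² = 77531 − 5525 = 72006.

72006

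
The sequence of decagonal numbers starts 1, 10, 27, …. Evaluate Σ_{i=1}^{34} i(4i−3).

Σ i(4i−3) = 4Σi² − 3Σi over i = 1..34.
Σi = 595 and Σi² = 13685.
4·13685 − 3·595 = 52955.

52955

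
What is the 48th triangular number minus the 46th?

95

48·49/2 = 1176 and 46·47/2 = 1081.
Difference: 1176 − 1081 = 95.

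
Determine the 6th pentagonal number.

The 6th pentagonal number is n(3n−1)/2 with n = 6.
6·(3·6 − 1)/2 = 6·17/2 = 51.

51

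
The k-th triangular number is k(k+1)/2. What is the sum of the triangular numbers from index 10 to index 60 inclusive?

37655

Σ i(i+1)/2 = (Σi² + Σi) / 2 over i = 10..60.
Σi = 1830 − 45 = 1785 and Σi² = 73810 − 285 = 73525.
(1·73525 + 1·1785) / 2 = 75310/2 = 37655.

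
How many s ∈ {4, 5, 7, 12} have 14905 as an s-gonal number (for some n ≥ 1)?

s = 4: P(4, 122) = 14884 and P(4, 123) = 15129; 14905 is not s-gonal.
s = 5: P(5, 99) = 14652 and P(5, 100) = 14950; 14905 is not s-gonal.
s = 7: P(7, 77) = 14707 and P(7, 78) = 15093; 14905 is not s-gonal.
s = 12: P(12, 55) = 14905. ✓
Hits: s ∈ {12} → 1.

1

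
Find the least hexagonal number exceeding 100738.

Solve n(2n−1) > 100738 for integer n.
The largest n with value ≤ 100738 is 224 (since 100128 ≤ 100738 < 101025), so the first above is n = 225, value 101025.

101025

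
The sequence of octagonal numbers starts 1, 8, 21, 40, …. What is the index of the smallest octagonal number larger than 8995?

Solve n(3n−2) > 8995 for integer n.
The largest n with value ≤ 8995 is 55 (since 8965 ≤ 8995 < 9296), so the first above is n = 56, value 9296.

56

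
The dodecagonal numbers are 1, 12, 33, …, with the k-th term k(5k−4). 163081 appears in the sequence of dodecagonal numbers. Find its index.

Set n(5n−4) = 163081, giving 5n² − 4n − 163081 = 0.
The discriminant is 16 + 20·163081 = 3261636, and √3261636 = 1806.
So n = (4 + 1806) / 10 = 1810/10 = 181.
Check: 181·(5·181 − 4) = 163081. ✓

181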